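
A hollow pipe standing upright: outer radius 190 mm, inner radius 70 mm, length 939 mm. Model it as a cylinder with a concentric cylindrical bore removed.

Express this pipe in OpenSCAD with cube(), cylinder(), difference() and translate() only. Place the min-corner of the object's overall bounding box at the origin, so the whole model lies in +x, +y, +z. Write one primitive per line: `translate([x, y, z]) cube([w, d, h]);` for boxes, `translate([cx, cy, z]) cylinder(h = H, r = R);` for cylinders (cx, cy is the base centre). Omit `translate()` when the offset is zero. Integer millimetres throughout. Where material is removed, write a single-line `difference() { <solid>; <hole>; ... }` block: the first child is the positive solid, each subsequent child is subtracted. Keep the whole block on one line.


difference() { translate([190, 190, 0]) cylinder(h = 939, r = 190); translate([190, 190, 0]) cylinder(h = 939, r = 70); }


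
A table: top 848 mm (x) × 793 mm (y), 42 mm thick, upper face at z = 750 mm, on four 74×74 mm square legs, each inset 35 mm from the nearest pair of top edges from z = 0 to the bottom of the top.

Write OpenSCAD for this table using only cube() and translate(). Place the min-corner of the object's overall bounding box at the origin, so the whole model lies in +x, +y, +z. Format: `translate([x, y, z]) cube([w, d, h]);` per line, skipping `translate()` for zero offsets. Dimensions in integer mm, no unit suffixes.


translate([0, 0, 708]) cube([848, 793, 42]);
translate([35, 35, 0]) cube([74, 74, 708]);
translate([739, 35, 0]) cube([74, 74, 708]);
translate([35, 684, 0]) cube([74, 74, 708]);
translate([739, 684, 0]) cube([74, 74, 708]);


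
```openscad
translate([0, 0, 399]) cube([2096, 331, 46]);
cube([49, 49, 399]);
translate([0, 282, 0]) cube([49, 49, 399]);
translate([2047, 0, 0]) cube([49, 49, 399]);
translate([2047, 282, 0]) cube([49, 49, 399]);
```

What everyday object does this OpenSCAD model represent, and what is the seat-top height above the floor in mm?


A bench. The seat-top height is 445 mm.

A long slab on four corner posts — a bench. The slab sits at z = 399 with thickness 46, so the top is 399 + 46 = 445 mm.


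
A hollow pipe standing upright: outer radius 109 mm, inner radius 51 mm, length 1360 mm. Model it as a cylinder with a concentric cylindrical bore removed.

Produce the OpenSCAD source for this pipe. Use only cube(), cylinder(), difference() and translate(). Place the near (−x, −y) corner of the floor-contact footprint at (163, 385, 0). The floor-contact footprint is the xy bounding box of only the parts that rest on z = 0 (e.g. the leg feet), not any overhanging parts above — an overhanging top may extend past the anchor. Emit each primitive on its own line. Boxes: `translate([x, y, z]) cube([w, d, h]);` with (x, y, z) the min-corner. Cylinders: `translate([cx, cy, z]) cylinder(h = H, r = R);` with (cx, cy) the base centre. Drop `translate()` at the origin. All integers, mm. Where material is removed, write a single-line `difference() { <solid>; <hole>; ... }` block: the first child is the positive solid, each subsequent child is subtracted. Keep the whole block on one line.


difference() { translate([272, 494, 0]) cylinder(h = 1360, r = 109); translate([272, 494, 0]) cylinder(h = 1360, r = 51); }


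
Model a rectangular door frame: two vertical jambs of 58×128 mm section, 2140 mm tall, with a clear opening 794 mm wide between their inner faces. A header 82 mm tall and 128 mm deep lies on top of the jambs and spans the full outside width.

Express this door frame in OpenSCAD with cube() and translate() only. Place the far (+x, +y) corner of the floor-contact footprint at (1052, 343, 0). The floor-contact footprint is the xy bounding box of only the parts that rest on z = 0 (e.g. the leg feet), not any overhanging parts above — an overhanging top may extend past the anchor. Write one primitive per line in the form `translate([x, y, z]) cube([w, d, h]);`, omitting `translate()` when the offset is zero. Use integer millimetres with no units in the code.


translate([142, 215, 0]) cube([58, 128, 2140]);
translate([994, 215, 0]) cube([58, 128, 2140]);
translate([142, 215, 2140]) cube([910, 128, 82]);


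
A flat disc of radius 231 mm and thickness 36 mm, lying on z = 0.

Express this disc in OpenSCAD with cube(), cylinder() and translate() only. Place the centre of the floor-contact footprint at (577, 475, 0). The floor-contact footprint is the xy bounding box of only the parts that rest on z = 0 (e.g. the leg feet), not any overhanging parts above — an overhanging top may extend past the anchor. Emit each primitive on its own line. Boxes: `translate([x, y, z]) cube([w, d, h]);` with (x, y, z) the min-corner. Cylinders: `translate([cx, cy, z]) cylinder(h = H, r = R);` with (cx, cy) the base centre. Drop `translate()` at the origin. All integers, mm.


translate([577, 475, 0]) cylinder(h = 36, r = 231);


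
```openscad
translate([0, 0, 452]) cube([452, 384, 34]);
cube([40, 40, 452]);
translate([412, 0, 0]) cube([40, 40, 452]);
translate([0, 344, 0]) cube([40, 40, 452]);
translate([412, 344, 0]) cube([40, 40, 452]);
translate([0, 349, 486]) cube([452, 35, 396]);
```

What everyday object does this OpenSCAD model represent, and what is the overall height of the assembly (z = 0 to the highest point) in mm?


A chair. The overall height is 882 mm.

A slab on four corner posts with a tall panel at the back — a chair. The seat slab sits at z = 452 with thickness 34, and the 396 mm backrest starts at the seat top, so the overall height is 452 + 34 + 396 = 882 mm.


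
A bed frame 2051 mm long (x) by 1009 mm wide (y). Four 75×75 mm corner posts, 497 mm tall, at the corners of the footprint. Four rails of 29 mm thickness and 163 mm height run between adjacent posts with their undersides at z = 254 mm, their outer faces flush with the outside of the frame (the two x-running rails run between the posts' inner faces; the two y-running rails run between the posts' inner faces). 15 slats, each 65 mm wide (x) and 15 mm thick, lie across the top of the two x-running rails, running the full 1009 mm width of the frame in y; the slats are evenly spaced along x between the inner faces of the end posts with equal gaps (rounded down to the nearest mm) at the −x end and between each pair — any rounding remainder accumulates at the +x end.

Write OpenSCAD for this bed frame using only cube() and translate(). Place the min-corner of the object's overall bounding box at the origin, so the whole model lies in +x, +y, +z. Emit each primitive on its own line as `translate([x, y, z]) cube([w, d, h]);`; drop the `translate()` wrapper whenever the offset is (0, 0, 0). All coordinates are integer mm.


cube([75, 75, 497]);
translate([0, 934, 0]) cube([75, 75, 497]);
translate([1976, 0, 0]) cube([75, 75, 497]);
translate([1976, 934, 0]) cube([75, 75, 497]);
translate([75, 0, 254]) cube([1901, 29, 163]);
translate([75, 980, 254]) cube([1901, 29, 163]);
translate([0, 75, 254]) cube([29, 859, 163]);
translate([2022, 75, 254]) cube([29, 859, 163]);
translate([132, 0, 417]) cube([65, 1009, 15]);
translate([254, 0, 417]) cube([65, 1009, 15]);
translate([376, 0, 417]) cube([65, 1009, 15]);
translate([498, 0, 417]) cube([65, 1009, 15]);
translate([620, 0, 417]) cube([65, 1009, 15]);
translate([742, 0, 417]) cube([65, 1009, 15]);
translate([864, 0, 417]) cube([65, 1009, 15]);
translate([986, 0, 417]) cube([65, 1009, 15]);
translate([1108, 0, 417]) cube([65, 1009, 15]);
translate([1230, 0, 417]) cube([65, 1009, 15]);
translate([1352, 0, 417]) cube([65, 1009, 15]);
translate([1474, 0, 417]) cube([65, 1009, 15]);
translate([1596, 0, 417]) cube([65, 1009, 15]);
translate([1718, 0, 417]) cube([65, 1009, 15]);
translate([1840, 0, 417]) cube([65, 1009, 15]);


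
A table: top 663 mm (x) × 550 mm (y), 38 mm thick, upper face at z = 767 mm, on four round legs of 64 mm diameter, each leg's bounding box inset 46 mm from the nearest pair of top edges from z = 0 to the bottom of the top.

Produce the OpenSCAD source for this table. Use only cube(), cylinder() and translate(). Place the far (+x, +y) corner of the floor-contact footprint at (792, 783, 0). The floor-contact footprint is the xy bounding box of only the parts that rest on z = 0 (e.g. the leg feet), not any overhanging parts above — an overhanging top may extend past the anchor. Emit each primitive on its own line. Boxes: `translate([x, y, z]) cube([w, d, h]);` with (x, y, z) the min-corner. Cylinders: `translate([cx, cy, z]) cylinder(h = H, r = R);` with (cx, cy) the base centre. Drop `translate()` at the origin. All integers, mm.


// leg_h = 767 - 38 = 729
translate([175, 279, 729]) cube([663, 550, 38]);
translate([253, 357, 0]) cylinder(h = 729, r = 32);
translate([760, 357, 0]) cylinder(h = 729, r = 32);
translate([253, 751, 0]) cylinder(h = 729, r = 32);
translate([760, 751, 0]) cylinder(h = 729, r = 32);


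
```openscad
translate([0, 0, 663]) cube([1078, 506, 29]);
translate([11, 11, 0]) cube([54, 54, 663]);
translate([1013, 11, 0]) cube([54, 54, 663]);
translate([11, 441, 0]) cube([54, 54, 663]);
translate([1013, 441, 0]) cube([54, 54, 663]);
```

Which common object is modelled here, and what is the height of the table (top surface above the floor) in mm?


A table. The table height is 692 mm.

A 1078×506×29 slab sits at z = 663 on four 54 mm square posts — a table. The top surface is at 663 + 29 = 692 mm.


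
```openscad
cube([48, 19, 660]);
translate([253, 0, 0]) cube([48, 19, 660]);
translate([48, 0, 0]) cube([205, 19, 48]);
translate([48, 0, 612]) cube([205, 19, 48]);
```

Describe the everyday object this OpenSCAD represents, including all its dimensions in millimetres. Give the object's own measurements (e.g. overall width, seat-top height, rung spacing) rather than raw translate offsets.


A rectangular picture frame lying in the x–z plane (depth along y). The opening is 205 mm wide (x) by 564 mm tall (z), surrounded by a border 48 mm wide on all four sides. The frame is 19 mm deep and is made of two full-height vertical stiles with two horizontal rails fitted between them.


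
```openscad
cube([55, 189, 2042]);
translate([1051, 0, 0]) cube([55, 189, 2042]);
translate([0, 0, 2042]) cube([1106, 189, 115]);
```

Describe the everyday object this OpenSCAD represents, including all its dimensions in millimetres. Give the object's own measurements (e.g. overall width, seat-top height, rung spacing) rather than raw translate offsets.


A door frame. The clear opening is 996 mm wide and 2042 mm high. Two 55 mm wide jambs, 189 mm deep, stand either side of the opening from the floor to the top of the opening. A 115 mm thick head sits across the top of both jambs, spanning the full outside width of the frame.


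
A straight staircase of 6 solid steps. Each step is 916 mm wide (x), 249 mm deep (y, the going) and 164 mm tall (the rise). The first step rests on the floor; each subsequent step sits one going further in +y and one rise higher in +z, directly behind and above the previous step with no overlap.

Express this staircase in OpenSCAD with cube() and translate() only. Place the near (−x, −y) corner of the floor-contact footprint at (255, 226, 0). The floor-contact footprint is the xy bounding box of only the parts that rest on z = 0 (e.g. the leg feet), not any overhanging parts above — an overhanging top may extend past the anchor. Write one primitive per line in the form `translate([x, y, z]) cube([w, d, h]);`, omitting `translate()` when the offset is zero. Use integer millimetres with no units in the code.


translate([255, 226, 0]) cube([916, 249, 164]);
translate([255, 475, 164]) cube([916, 249, 164]);
translate([255, 724, 328]) cube([916, 249, 164]);
translate([255, 973, 492]) cube([916, 249, 164]);
translate([255, 1222, 656]) cube([916, 249, 164]);
translate([255, 1471, 820]) cube([916, 249, 164]);


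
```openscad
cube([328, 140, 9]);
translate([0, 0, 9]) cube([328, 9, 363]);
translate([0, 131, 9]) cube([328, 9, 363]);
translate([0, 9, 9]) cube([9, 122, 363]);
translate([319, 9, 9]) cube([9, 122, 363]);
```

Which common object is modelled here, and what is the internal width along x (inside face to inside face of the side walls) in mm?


An open box. The internal width is 310 mm.

A 328×140 base slab with four walls standing on it — an open box. The base is 328 mm wide and the walls are 9 mm thick, so the internal width is 328 − 2 × 9 = 310 mm.


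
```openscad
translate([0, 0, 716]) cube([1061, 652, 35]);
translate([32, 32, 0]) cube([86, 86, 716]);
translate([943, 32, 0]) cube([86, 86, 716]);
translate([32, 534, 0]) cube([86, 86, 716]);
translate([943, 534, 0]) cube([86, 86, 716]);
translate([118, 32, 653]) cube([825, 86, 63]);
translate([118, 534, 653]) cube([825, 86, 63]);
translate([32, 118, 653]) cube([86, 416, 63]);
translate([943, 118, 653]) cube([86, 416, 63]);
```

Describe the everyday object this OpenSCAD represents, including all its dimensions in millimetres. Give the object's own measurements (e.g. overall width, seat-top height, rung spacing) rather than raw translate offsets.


A table: top 1061 mm (x) × 652 mm (y), 35 mm thick, upper face at z = 751 mm, on four 86×86 mm square legs, each inset 32 mm from the nearest pair of top edges from z = 0 to the bottom of the top. Four apron rails, 86 mm thick and 63 mm tall, run between adjacent legs with their top edges flush with the underside of the top and their outer faces flush with the legs' outer faces.


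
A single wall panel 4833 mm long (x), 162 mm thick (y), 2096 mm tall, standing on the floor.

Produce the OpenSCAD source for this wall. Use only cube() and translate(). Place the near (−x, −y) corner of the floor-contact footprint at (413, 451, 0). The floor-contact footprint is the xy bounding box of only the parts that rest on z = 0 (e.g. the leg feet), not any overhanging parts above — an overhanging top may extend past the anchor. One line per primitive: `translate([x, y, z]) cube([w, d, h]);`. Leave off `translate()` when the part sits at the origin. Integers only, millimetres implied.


translate([413, 451, 0]) cube([4833, 162, 2096]);


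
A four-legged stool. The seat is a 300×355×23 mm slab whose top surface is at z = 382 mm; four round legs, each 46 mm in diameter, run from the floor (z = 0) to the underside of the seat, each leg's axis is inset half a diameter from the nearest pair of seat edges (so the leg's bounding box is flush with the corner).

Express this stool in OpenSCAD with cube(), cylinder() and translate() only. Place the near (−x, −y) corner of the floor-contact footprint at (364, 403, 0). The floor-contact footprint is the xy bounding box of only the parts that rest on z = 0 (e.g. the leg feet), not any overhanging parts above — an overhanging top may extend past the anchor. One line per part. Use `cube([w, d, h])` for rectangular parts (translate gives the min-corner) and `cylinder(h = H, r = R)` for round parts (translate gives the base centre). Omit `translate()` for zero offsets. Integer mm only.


translate([364, 403, 359]) cube([300, 355, 23]);
translate([387, 426, 0]) cylinder(h = 359, r = 23);
translate([641, 426, 0]) cylinder(h = 359, r = 23);
translate([387, 735, 0]) cylinder(h = 359, r = 23);
translate([641, 735, 0]) cylinder(h = 359, r = 23);


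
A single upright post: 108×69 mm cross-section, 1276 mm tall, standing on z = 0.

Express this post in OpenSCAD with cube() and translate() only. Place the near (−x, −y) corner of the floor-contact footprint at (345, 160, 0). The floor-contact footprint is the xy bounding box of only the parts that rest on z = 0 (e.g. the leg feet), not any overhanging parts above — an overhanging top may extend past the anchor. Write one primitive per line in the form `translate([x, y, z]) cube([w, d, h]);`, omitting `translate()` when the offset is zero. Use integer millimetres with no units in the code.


translate([345, 160, 0]) cube([108, 69, 1276]);


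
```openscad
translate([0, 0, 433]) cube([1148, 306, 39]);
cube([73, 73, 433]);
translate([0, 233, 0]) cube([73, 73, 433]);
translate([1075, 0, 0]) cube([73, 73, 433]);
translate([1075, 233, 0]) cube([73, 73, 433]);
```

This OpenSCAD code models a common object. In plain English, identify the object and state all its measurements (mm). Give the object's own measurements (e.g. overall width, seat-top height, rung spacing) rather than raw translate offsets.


A long wooden bench with a 1148 mm (x) × 306 mm (y) seat, 39 mm thick, its top surface 472 mm above the floor. Four 73 mm square legs at the seat corners, flush with the edges, run from z = 0 to the seat underside.


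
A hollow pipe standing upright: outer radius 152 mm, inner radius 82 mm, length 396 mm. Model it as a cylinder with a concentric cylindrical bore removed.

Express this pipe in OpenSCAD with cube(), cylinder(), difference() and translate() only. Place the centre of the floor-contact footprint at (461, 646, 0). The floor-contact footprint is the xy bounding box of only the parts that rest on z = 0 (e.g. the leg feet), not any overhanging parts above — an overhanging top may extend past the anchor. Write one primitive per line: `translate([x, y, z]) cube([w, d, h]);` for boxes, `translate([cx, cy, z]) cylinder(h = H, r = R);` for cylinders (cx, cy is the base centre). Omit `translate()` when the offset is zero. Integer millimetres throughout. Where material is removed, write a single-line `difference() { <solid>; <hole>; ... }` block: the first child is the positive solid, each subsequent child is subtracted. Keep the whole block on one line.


difference() { translate([461, 646, 0]) cylinder(h = 396, r = 152); translate([461, 646, 0]) cylinder(h = 396, r = 82); }


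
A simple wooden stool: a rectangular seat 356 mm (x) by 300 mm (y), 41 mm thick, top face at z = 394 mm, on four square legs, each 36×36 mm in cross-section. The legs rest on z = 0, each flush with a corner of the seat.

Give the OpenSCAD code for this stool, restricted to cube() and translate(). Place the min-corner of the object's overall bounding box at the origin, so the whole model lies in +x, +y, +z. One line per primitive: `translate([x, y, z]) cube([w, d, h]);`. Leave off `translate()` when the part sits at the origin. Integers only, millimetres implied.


translate([0, 0, 353]) cube([356, 300, 41]);
cube([36, 36, 353]);
translate([320, 0, 0]) cube([36, 36, 353]);
translate([0, 264, 0]) cube([36, 36, 353]);
translate([320, 264, 0]) cube([36, 36, 353]);


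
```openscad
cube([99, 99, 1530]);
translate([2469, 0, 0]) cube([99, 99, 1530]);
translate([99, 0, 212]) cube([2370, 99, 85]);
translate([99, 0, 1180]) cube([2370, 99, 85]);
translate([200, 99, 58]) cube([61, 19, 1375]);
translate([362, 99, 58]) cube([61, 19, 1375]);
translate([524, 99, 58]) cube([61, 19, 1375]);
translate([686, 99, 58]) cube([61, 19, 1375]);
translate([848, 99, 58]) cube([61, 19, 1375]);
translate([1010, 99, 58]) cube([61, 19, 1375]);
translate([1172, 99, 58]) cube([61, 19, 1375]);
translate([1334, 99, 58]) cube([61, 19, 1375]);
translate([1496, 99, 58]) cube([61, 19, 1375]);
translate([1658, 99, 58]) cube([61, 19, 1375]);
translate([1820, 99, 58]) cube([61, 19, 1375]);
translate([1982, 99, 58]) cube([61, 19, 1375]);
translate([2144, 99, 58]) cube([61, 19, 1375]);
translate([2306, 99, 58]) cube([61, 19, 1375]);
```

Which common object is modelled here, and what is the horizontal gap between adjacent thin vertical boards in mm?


A fence section. The picket gap is 101 mm.

Two posts, two rails, 14 pickets — a fence section. Span 2370 mm holds 14 pickets of 61 mm with 15 equal gaps: ⌊(2370 − 14·61) / 15⌋ = 101 mm.


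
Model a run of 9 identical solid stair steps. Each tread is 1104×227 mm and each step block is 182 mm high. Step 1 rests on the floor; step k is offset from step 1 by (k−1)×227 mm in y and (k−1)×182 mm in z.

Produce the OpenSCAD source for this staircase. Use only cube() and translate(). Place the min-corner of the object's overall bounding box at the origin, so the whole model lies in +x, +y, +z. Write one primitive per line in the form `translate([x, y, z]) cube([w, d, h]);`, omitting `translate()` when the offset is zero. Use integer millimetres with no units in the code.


cube([1104, 227, 182]);
translate([0, 227, 182]) cube([1104, 227, 182]);
translate([0, 454, 364]) cube([1104, 227, 182]);
translate([0, 681, 546]) cube([1104, 227, 182]);
translate([0, 908, 728]) cube([1104, 227, 182]);
translate([0, 1135, 910]) cube([1104, 227, 182]);
translate([0, 1362, 1092]) cube([1104, 227, 182]);
translate([0, 1589, 1274]) cube([1104, 227, 182]);
translate([0, 1816, 1456]) cube([1104, 227, 182]);


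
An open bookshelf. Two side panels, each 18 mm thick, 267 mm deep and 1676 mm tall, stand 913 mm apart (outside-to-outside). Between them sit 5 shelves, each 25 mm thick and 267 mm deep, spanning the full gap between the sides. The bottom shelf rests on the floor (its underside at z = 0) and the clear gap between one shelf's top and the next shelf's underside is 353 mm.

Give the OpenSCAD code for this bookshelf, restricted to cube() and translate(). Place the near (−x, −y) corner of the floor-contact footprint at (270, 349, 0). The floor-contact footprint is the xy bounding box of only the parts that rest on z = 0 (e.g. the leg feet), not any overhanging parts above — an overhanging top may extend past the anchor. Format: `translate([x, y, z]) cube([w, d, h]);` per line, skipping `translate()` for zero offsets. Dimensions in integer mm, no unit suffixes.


translate([270, 349, 0]) cube([18, 267, 1676]);
translate([1165, 349, 0]) cube([18, 267, 1676]);
translate([288, 349, 0]) cube([877, 267, 25]);
translate([288, 349, 378]) cube([877, 267, 25]);
translate([288, 349, 756]) cube([877, 267, 25]);
translate([288, 349, 1134]) cube([877, 267, 25]);
translate([288, 349, 1512]) cube([877, 267, 25]);


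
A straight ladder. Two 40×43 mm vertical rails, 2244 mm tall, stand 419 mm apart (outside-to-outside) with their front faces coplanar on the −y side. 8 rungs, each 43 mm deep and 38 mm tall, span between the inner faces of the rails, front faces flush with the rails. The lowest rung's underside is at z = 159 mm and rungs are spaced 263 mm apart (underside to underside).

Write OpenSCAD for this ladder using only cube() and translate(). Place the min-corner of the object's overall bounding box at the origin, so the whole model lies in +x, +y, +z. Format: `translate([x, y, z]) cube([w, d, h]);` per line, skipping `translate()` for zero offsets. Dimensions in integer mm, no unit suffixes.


cube([40, 43, 2244]);
translate([379, 0, 0]) cube([40, 43, 2244]);
translate([40, 0, 159]) cube([339, 43, 38]);
translate([40, 0, 422]) cube([339, 43, 38]);
translate([40, 0, 685]) cube([339, 43, 38]);
translate([40, 0, 948]) cube([339, 43, 38]);
translate([40, 0, 1211]) cube([339, 43, 38]);
translate([40, 0, 1474]) cube([339, 43, 38]);
translate([40, 0, 1737]) cube([339, 43, 38]);
translate([40, 0, 2000]) cube([339, 43, 38]);


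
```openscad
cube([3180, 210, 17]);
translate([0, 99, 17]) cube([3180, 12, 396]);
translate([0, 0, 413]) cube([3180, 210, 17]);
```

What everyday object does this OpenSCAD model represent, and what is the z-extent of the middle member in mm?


An I-beam. The web height is 396 mm.

Two wide flanges with a thin centred web — an I-beam. Overall 430 mm minus two 17 mm flanges gives a web of 430 − 2·17 = 396 mm.


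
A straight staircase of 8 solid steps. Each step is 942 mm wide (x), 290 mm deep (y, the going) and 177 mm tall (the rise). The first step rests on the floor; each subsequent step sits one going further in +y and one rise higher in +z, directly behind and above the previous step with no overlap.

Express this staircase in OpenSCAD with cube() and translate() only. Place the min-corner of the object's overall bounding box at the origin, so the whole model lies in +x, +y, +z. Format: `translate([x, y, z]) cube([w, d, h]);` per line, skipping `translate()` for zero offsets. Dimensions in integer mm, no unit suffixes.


cube([942, 290, 177]);
translate([0, 290, 177]) cube([942, 290, 177]);
translate([0, 580, 354]) cube([942, 290, 177]);
translate([0, 870, 531]) cube([942, 290, 177]);
translate([0, 1160, 708]) cube([942, 290, 177]);
translate([0, 1450, 885]) cube([942, 290, 177]);
translate([0, 1740, 1062]) cube([942, 290, 177]);
translate([0, 2030, 1239]) cube([942, 290, 177]);


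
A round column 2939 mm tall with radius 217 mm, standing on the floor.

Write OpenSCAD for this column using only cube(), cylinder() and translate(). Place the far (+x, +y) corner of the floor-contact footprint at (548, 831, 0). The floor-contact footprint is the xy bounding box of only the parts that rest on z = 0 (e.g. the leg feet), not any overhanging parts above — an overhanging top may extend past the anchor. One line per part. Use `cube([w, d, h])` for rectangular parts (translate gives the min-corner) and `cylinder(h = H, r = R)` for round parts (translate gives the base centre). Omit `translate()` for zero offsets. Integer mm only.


translate([331, 614, 0]) cylinder(h = 2939, r = 217);


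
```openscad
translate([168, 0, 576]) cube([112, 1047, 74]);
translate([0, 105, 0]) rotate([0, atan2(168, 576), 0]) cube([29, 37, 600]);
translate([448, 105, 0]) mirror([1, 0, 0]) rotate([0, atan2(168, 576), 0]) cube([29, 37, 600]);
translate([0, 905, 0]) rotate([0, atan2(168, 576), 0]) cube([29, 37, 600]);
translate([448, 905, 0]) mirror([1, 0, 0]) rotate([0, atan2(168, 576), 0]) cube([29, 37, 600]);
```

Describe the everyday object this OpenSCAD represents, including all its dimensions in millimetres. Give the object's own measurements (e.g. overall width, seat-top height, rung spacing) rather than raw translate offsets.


A sawhorse. A 112×1047×74 mm beam (x, y, z) sits on two A-frame leg pairs. Each pair is two raked legs of 29×37 mm section (37 mm along y) splaying symmetrically in x. Each leg rises 576 mm vertically over 168 mm of horizontal reach and is 600 mm long along its own axis. Every leg's outer bottom edge rests on the floor and its outer top edge meets a bottom edge of the beam — the left legs (tilting toward +x) meet the beam's −x bottom edge, the right legs (their mirror images, tilting toward −x) meet its +x bottom edge — so the leg tops tuck under the beam, the beam's underside is 576 mm above the floor, and the feet are 448 mm apart outside-to-outside with the beam centred between them. The two leg pairs are set in 105 mm from either end of the beam.


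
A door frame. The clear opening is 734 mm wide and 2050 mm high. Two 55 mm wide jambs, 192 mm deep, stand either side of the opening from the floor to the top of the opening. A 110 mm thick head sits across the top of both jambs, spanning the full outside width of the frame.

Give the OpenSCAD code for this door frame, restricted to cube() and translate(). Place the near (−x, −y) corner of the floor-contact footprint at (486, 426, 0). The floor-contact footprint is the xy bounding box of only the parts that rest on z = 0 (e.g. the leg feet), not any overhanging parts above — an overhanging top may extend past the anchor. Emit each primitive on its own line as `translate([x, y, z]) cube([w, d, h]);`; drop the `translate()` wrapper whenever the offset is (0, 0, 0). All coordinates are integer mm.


translate([486, 426, 0]) cube([55, 192, 2050]);
translate([1275, 426, 0]) cube([55, 192, 2050]);
translate([486, 426, 2050]) cube([844, 192, 110]);


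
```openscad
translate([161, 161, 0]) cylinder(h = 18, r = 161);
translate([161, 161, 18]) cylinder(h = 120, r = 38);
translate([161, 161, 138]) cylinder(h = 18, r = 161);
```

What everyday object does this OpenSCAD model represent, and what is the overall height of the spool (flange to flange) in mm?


A spool. The overall height is 156 mm.

Three coaxial cylinders, large–small–large — a spool. Two 18 mm flanges and a 120 mm core give 18 + 120 + 18 = 156 mm.


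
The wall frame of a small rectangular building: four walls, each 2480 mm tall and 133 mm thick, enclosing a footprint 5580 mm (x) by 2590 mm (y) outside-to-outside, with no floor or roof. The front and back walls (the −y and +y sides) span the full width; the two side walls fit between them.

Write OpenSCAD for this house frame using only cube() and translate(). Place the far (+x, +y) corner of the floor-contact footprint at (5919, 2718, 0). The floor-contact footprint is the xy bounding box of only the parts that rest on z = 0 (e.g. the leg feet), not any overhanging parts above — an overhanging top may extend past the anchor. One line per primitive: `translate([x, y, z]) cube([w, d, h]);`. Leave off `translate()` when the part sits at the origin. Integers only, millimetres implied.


translate([339, 128, 0]) cube([5580, 133, 2480]);
translate([339, 2585, 0]) cube([5580, 133, 2480]);
translate([339, 261, 0]) cube([133, 2324, 2480]);
translate([5786, 261, 0]) cube([133, 2324, 2480]);


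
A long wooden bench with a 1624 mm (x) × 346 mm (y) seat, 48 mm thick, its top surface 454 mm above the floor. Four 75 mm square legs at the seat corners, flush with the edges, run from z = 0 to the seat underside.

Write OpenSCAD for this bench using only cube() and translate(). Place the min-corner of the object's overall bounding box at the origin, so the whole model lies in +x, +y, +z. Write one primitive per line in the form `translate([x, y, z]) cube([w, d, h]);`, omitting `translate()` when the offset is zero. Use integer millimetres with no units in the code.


translate([0, 0, 406]) cube([1624, 346, 48]);
cube([75, 75, 406]);
translate([0, 271, 0]) cube([75, 75, 406]);
translate([1549, 0, 0]) cube([75, 75, 406]);
translate([1549, 271, 0]) cube([75, 75, 406]);


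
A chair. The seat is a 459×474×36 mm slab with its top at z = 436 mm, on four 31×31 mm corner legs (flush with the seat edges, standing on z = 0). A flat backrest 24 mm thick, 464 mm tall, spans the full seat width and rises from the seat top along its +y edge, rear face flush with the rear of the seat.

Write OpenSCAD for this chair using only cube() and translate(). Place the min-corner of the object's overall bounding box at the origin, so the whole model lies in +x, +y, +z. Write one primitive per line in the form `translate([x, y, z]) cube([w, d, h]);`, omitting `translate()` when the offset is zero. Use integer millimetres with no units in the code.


// leg_h = 436 - 36 = 400
translate([0, 0, 400]) cube([459, 474, 36]);
cube([31, 31, 400]);
translate([428, 0, 0]) cube([31, 31, 400]);
translate([0, 443, 0]) cube([31, 31, 400]);
translate([428, 443, 0]) cube([31, 31, 400]);
translate([0, 450, 436]) cube([459, 24, 464]);


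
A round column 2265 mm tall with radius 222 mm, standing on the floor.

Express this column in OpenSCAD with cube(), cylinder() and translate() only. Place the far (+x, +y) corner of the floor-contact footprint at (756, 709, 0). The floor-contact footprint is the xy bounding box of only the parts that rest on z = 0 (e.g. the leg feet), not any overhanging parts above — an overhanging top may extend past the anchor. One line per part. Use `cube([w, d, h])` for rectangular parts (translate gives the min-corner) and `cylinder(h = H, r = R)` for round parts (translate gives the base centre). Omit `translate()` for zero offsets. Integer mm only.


translate([534, 487, 0]) cylinder(h = 2265, r = 222);


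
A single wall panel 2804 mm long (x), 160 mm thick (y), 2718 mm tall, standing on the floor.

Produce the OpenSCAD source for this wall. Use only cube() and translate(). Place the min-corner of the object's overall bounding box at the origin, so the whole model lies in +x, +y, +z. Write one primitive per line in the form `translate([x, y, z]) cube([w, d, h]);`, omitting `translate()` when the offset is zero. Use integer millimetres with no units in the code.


cube([2804, 160, 2718]);


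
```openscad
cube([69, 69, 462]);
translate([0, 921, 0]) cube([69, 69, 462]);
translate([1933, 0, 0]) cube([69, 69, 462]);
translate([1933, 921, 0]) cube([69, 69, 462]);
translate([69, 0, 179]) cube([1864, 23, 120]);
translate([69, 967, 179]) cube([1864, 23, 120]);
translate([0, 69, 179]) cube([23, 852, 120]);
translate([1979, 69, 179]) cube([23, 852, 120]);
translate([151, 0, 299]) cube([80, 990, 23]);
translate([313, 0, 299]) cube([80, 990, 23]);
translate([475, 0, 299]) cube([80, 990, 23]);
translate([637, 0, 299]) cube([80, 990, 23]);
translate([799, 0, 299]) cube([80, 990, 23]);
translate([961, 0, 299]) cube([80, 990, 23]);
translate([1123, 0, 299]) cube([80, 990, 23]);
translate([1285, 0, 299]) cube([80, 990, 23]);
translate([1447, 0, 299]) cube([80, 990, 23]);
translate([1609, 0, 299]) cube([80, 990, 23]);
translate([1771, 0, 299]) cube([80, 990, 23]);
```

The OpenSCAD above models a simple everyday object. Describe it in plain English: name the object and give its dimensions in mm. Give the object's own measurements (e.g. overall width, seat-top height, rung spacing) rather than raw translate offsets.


A bed frame 2002 mm long (x) by 990 mm wide (y). Four 69×69 mm corner posts, 462 mm tall, at the corners of the footprint. Four rails of 23 mm thickness and 120 mm height run between adjacent posts with their undersides at z = 179 mm, their outer faces flush with the outside of the frame (the two x-running rails run between the posts' inner faces; the two y-running rails run between the posts' inner faces). 11 slats, each 80 mm wide (x) and 23 mm thick, lie across the top of the two x-running rails, running the full 990 mm width of the frame in y; along x they sit between the end posts with a 82 mm gap after the −x posts and between neighbouring slats and before the +x posts.


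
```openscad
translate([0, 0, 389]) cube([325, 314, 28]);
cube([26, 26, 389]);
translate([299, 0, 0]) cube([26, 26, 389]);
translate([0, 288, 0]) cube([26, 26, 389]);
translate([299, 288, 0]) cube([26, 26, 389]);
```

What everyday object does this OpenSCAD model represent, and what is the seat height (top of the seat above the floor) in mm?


A stool. The seat height is 417 mm.

A 325×314×28 slab at z = 389 on four corner posts — a stool. The seat top is 389 + 28 = 417 mm.


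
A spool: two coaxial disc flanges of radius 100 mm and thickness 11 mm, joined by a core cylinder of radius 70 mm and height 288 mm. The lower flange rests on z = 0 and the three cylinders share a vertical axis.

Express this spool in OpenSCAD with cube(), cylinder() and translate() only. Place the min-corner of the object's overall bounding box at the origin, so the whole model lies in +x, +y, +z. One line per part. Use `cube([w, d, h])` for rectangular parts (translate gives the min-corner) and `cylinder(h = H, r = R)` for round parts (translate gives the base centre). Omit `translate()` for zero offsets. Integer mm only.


translate([100, 100, 0]) cylinder(h = 11, r = 100);
translate([100, 100, 11]) cylinder(h = 288, r = 70);
translate([100, 100, 299]) cylinder(h = 11, r = 100);


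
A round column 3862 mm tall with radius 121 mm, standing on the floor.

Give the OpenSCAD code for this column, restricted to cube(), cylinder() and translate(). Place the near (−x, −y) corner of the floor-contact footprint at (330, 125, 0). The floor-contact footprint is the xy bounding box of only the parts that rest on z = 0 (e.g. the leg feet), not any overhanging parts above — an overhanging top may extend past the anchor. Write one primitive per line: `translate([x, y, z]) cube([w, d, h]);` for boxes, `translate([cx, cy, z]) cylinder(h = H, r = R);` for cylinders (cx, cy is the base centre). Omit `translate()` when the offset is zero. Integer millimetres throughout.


translate([451, 246, 0]) cylinder(h = 3862, r = 121);


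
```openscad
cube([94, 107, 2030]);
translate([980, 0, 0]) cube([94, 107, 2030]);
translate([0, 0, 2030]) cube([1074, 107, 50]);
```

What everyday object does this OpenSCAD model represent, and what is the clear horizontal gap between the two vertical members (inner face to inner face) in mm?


A door frame. The clear opening width is 886 mm.

Two 2030 mm tall posts with a header on top — a door frame. The left jamb is 94 mm wide at x = 0; the right jamb starts at x = 980. The clear opening is 980 − 94 = 886 mm.


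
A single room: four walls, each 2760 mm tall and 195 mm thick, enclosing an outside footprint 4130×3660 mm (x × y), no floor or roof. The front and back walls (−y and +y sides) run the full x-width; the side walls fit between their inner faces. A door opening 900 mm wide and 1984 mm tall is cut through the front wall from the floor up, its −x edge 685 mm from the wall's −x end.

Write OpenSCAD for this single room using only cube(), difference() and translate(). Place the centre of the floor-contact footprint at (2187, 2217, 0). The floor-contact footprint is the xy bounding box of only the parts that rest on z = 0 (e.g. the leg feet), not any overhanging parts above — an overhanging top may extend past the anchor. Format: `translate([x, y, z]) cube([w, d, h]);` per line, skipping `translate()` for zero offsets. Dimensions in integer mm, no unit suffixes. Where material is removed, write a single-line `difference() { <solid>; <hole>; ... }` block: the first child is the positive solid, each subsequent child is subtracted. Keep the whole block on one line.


difference() { translate([122, 387, 0]) cube([4130, 195, 2760]); translate([807, 387, 0]) cube([900, 195, 1984]); }
translate([122, 3852, 0]) cube([4130, 195, 2760]);
translate([122, 582, 0]) cube([195, 3270, 2760]);
translate([4057, 582, 0]) cube([195, 3270, 2760]);


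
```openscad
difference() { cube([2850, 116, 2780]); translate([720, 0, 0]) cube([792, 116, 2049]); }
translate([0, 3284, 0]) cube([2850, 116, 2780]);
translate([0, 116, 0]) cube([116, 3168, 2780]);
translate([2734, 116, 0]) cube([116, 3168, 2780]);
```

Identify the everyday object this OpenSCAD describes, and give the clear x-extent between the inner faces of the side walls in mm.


A single room. The interior width is 2618 mm.

Four walls enclosing a rectangle with a door in the front wall — a room. Outside width 2850 minus two 116 mm walls gives 2618 mm.


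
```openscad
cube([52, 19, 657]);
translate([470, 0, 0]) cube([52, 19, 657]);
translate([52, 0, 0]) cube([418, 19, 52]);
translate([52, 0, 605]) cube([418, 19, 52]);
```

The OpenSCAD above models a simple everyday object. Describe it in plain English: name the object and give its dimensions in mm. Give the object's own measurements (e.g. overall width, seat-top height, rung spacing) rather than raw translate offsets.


A rectangular picture frame lying in the x–z plane (depth along y). The opening is 418 mm wide (x) by 553 mm tall (z), surrounded by a border 52 mm wide on all four sides. The frame is 19 mm deep and is made of two full-height vertical stiles with two horizontal rails fitted between them.


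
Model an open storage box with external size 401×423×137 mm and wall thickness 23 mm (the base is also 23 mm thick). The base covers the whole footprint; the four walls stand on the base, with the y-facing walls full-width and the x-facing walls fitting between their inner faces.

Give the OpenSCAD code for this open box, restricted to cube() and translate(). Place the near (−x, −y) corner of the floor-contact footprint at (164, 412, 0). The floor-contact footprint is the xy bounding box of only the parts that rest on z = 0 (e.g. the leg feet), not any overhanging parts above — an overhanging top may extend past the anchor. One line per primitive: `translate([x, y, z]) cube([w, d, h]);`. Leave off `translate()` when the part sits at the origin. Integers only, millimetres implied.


translate([164, 412, 0]) cube([401, 423, 23]);
translate([164, 412, 23]) cube([401, 23, 114]);
translate([164, 812, 23]) cube([401, 23, 114]);
translate([164, 435, 23]) cube([23, 377, 114]);
translate([542, 435, 23]) cube([23, 377, 114]);


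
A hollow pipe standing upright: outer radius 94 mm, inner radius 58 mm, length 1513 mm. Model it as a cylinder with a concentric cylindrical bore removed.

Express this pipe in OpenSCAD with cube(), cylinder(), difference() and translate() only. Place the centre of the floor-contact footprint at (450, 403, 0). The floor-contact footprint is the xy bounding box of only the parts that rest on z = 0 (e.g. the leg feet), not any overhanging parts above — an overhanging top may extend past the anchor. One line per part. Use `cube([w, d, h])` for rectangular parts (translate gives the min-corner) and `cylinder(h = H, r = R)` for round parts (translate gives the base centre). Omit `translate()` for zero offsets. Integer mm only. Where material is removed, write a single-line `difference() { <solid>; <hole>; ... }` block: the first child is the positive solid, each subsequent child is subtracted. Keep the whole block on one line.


difference() { translate([450, 403, 0]) cylinder(h = 1513, r = 94); translate([450, 403, 0]) cylinder(h = 1513, r = 58); }
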